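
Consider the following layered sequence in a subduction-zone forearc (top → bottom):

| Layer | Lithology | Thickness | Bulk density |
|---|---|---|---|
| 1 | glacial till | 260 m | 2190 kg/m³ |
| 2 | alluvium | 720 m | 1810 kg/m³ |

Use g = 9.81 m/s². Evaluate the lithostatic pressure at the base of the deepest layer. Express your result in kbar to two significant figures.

glacial till: 2190 kg/m³ × 9.81 m/s² × 260 m = 5.586×10^6 Pa = 0.05586 kbar
alluvium: 1810 kg/m³ × 9.81 m/s² × 720 m = 1.278×10^7 Pa = 0.1278 kbar
Total = 0.05586 + 0.1278 = 0.18370 kbar

0.18 kbar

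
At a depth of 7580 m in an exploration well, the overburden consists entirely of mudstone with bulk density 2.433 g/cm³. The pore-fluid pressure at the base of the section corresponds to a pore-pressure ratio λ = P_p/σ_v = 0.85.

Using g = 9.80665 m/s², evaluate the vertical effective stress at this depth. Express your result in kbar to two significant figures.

Overburden (lithostatic) stress σ_v:
mudstone: 2433 kg/m³ × 9.80665 m/s² × 7580 m = 1.809×10^8 Pa = 180.9 MPa
Pore pressure P_p = λ·σ_v = 0.85 × 180.9 MPa = 153.7 MPa
Effective stress σ' = σ_v − P_p = 180.9 − 153.7 = 27.128 MPa = 0.27128 kbar

0.27 kbar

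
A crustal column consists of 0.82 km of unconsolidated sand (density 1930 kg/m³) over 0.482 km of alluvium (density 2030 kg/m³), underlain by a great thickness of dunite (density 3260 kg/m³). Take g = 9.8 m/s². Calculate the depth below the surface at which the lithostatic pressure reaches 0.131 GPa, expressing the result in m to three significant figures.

Pressure at base of upper layers: 1930×9.8×820 + 2030×9.8×482 = 2.510×10^7 Pa = 0.02510 GPa
Remaining pressure to be supplied by dunite: 1.310×10^8 − 2.510×10^7 = 1.059×10^8 Pa
Additional depth in dunite = 1.059×10^8 Pa / (3260 kg/m³ × 9.8 m/s²) = 3314.8 m
Total depth = 1302 m + 3314.8 m = 4616.8 m

4620 m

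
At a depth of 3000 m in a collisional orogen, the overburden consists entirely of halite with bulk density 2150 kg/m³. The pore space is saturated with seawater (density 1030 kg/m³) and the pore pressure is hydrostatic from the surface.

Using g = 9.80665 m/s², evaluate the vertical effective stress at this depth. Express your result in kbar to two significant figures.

0.33 kbar

Overburden (lithostatic) stress σ_v:
halite: 2150 kg/m³ × 9.80665 m/s² × 3000 m = 6.325×10^7 Pa = 63.25 MPa
Pore pressure P_p = 1030 kg/m³ × 9.80665 m/s² × 3000 m = 3.030×10^7 Pa = 30.30 MPa
Effective stress σ' = σ_v − P_p = 63.25 − 30.30 = 32.950 MPa = 0.32950 kbar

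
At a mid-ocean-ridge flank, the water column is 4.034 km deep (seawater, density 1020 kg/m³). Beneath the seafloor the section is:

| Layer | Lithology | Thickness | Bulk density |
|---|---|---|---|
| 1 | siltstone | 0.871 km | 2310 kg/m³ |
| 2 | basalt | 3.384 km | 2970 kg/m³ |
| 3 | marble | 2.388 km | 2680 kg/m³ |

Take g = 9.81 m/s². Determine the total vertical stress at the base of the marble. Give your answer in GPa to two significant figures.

seawater: 1020 kg/m³ × 9.81 m/s² × 4034 m = 4.037×10^7 Pa = 0.04037 GPa
siltstone: 2310 kg/m³ × 9.81 m/s² × 871 m = 1.974×10^7 Pa = 0.01974 GPa
basalt: 2970 kg/m³ × 9.81 m/s² × 3384 m = 9.860×10^7 Pa = 0.09860 GPa
marble: 2680 kg/m³ × 9.81 m/s² × 2388 m = 6.278×10^7 Pa = 0.06278 GPa
Total = 0.04037 + 0.01974 + 0.09860 + 0.06278 = 0.22148 GPa

0.22 GPa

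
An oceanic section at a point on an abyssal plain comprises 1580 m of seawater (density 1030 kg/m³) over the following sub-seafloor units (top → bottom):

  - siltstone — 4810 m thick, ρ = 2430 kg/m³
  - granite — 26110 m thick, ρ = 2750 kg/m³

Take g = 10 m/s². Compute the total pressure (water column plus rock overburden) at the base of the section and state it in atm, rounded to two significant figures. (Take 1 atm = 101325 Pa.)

seawater: 1030 kg/m³ × 10 m/s² × 1580 m = 1.627×10^7 Pa = 160.6 atm
siltstone: 2430 kg/m³ × 10 m/s² × 4810 m = 1.169×10^8 Pa = 1154 atm
granite: 2750 kg/m³ × 10 m/s² × 26110 m = 7.180×10^8 Pa = 7086 atm
Total = 160.6 + 1154 + 7086 = 8400.5 atm

8400 atm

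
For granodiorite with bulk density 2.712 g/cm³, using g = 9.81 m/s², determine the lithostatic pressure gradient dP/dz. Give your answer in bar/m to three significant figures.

0.266 bar/m

dP/dz = ρg = 2712 kg/m³ × 9.81 m/s² = 26605 Pa/m
= 26605 Pa/m × (1 bar/m / 1.0000×10^5 Pa/m) = 0.26605 bar/m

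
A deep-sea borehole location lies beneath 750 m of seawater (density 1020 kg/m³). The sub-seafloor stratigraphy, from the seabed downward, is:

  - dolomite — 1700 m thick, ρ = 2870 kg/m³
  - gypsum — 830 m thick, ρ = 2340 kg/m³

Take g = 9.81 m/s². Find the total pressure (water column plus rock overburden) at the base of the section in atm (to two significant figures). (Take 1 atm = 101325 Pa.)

seawater: 1020 kg/m³ × 9.81 m/s² × 750 m = 7.505×10^6 Pa = 74.07 atm
dolomite: 2870 kg/m³ × 9.81 m/s² × 1700 m = 4.786×10^7 Pa = 472.4 atm
gypsum: 2340 kg/m³ × 9.81 m/s² × 830 m = 1.905×10^7 Pa = 188.0 atm
Total = 74.07 + 472.4 + 188.0 = 734.47 atm

730 atm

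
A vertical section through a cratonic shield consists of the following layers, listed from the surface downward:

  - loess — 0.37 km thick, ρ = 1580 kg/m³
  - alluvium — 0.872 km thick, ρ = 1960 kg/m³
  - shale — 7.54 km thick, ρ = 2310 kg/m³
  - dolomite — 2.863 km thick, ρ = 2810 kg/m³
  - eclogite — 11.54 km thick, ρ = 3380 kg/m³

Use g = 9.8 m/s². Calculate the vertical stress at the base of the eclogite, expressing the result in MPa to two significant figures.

650 MPa

loess: 1580 kg/m³ × 9.8 m/s² × 370 m = 5.729×10^6 Pa = 5.729 MPa
alluvium: 1960 kg/m³ × 9.8 m/s² × 872 m = 1.675×10^7 Pa = 16.75 MPa
shale: 2310 kg/m³ × 9.8 m/s² × 7540 m = 1.707×10^8 Pa = 170.7 MPa
dolomite: 2810 kg/m³ × 9.8 m/s² × 2863 m = 7.884×10^7 Pa = 78.84 MPa
eclogite: 3380 kg/m³ × 9.8 m/s² × 11540 m = 3.823×10^8 Pa = 382.3 MPa
Total = 5.729 + 16.75 + 170.7 + 78.84 + 382.3 = 654.26 MPa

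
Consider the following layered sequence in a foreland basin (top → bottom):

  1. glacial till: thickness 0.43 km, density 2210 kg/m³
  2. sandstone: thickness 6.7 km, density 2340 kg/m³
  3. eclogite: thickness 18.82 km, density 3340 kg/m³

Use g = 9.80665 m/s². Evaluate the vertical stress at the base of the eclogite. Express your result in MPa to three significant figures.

780 MPa

glacial till: 2210 kg/m³ × 9.80665 m/s² × 430 m = 9.319×10^6 Pa = 9.319 MPa
sandstone: 2340 kg/m³ × 9.80665 m/s² × 6700 m = 1.537×10^8 Pa = 153.7 MPa
eclogite: 3340 kg/m³ × 9.80665 m/s² × 18820 m = 6.164×10^8 Pa = 616.4 MPa
Total = 9.319 + 153.7 + 616.4 = 779.50 MPa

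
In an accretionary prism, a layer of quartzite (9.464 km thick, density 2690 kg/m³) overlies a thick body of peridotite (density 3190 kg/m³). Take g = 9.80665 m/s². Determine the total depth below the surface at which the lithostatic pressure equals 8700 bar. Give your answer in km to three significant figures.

29.3 km

Pressure at base of upper layers: 2690×9.80665×9464 = 2.497×10^8 Pa = 2497 bar
Remaining pressure to be supplied by peridotite: 8.700×10^8 − 2.497×10^8 = 6.203×10^8 Pa
Additional depth in peridotite = 6.203×10^8 Pa / (3190 kg/m³ × 9.80665 m/s²) = 19830 m
Total depth = 9464 m + 19830 m = 29294 m
= 29.294 km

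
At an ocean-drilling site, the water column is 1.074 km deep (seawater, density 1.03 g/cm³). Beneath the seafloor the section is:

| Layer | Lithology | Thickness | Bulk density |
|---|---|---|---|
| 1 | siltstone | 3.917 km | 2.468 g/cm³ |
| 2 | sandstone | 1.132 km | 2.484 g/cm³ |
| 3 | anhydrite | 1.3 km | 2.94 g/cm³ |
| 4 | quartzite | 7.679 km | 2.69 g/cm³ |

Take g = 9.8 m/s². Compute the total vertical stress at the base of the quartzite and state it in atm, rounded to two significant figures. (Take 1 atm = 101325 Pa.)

seawater: 1030 kg/m³ × 9.8 m/s² × 1074 m = 1.084×10^7 Pa = 107.0 atm
siltstone: 2468 kg/m³ × 9.8 m/s² × 3917 m = 9.474×10^7 Pa = 935.0 atm
sandstone: 2484 kg/m³ × 9.8 m/s² × 1132 m = 2.756×10^7 Pa = 272.0 atm
anhydrite: 2940 kg/m³ × 9.8 m/s² × 1300 m = 3.746×10^7 Pa = 369.7 atm
quartzite: 2690 kg/m³ × 9.8 m/s² × 7679 m = 2.024×10^8 Pa = 1998 atm
Total = 107.0 + 935.0 + 272.0 + 369.7 + 1998 = 3681.5 atm

3700 atm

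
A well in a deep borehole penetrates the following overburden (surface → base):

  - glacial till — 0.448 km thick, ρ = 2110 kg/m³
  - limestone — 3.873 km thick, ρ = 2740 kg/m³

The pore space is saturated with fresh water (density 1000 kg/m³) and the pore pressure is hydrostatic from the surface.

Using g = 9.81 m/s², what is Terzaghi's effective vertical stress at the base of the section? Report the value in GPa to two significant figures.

Overburden (lithostatic) stress σ_v:
glacial till: 2110 kg/m³ × 9.81 m/s² × 448 m = 9.273×10^6 Pa = 9.273 MPa
limestone: 2740 kg/m³ × 9.81 m/s² × 3873 m = 1.041×10^8 Pa = 104.1 MPa
Total = 9.273 + 104.1 = 113.38 MPa
Pore pressure P_p = 1000 kg/m³ × 9.81 m/s² × 4321 m = 4.239×10^7 Pa = 42.39 MPa
Effective stress σ' = σ_v − P_p = 113.4 − 42.39 = 70.988 MPa = 0.070988 GPa

0.071 GPa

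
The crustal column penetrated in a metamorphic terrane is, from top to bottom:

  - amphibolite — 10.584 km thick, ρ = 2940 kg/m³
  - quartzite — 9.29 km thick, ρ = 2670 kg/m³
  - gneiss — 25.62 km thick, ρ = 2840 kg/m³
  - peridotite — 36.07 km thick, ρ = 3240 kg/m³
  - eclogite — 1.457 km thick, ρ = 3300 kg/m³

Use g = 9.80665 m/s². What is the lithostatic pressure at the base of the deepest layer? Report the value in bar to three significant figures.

24600 bar

amphibolite: 2940 kg/m³ × 9.80665 m/s² × 10584 m = 3.052×10^8 Pa = 3052 bar
quartzite: 2670 kg/m³ × 9.80665 m/s² × 9290 m = 2.432×10^8 Pa = 2432 bar
gneiss: 2840 kg/m³ × 9.80665 m/s² × 25620 m = 7.135×10^8 Pa = 7135 bar
peridotite: 3240 kg/m³ × 9.80665 m/s² × 36070 m = 1.146×10^9 Pa = 11461 bar
eclogite: 3300 kg/m³ × 9.80665 m/s² × 1457 m = 4.715×10^7 Pa = 471.5 bar
Total = 3052 + 2432 + 7135 + 11461 + 471.5 = 24552 bar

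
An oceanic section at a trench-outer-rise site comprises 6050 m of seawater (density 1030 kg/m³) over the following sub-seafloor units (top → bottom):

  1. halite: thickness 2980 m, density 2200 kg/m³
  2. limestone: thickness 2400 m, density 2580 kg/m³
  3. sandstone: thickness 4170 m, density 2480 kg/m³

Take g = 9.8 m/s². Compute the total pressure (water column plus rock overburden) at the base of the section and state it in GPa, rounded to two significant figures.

0.29 GPa

seawater: 1030 kg/m³ × 9.8 m/s² × 6050 m = 6.107×10^7 Pa = 0.06107 GPa
halite: 2200 kg/m³ × 9.8 m/s² × 2980 m = 6.425×10^7 Pa = 0.06425 GPa
limestone: 2580 kg/m³ × 9.8 m/s² × 2400 m = 6.068×10^7 Pa = 0.06068 GPa
sandstone: 2480 kg/m³ × 9.8 m/s² × 4170 m = 1.013×10^8 Pa = 0.1013 GPa
Total = 0.06107 + 0.06425 + 0.06068 + 0.1013 = 0.28735 GPa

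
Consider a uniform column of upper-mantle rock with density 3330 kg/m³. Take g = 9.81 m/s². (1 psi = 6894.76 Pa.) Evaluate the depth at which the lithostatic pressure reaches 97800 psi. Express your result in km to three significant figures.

20.6 km

h = P/(ρg) = 97800 psi / (3330 kg/m³ × 9.81 m/s²) = 6.743×10^8 Pa / 32667 Pa/m = 20642 m
= 20.642 km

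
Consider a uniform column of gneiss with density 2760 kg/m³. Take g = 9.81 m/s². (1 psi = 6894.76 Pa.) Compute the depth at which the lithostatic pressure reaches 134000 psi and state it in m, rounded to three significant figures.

h = P/(ρg) = 134000 psi / (2760 kg/m³ × 9.81 m/s²) = 9.239×10^8 Pa / 27076 Pa/m = 34123 m

34100 m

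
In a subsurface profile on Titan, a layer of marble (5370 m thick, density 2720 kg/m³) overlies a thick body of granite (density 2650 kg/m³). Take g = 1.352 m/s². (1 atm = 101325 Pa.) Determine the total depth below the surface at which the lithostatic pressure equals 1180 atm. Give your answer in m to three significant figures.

33200 m

Pressure at base of upper layers: 2720×1.352×5370 = 1.975×10^7 Pa = 194.9 atm
Remaining pressure to be supplied by granite: 1.196×10^8 − 1.975×10^7 = 9.982×10^7 Pa
Additional depth in granite = 9.982×10^7 Pa / (2650 kg/m³ × 1.352 m/s²) = 27860 m
Total depth = 5370 m + 27860 m = 33230 m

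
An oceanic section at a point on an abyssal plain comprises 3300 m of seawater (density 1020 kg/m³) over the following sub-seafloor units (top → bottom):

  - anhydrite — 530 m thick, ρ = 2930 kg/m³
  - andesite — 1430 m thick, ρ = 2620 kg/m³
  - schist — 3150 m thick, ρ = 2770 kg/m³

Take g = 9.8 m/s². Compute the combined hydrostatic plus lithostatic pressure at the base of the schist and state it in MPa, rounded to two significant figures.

170 MPa

seawater: 1020 kg/m³ × 9.8 m/s² × 3300 m = 3.299×10^7 Pa = 32.99 MPa
anhydrite: 2930 kg/m³ × 9.8 m/s² × 530 m = 1.522×10^7 Pa = 15.22 MPa
andesite: 2620 kg/m³ × 9.8 m/s² × 1430 m = 3.672×10^7 Pa = 36.72 MPa
schist: 2770 kg/m³ × 9.8 m/s² × 3150 m = 8.551×10^7 Pa = 85.51 MPa
Total = 32.99 + 15.22 + 36.72 + 85.51 = 170.43 MPa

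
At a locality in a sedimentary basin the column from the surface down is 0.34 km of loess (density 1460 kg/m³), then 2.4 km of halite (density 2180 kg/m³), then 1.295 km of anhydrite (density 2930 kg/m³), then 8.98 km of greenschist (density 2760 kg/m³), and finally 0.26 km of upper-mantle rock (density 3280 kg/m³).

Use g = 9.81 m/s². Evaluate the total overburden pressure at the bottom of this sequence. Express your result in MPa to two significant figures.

340 MPa

loess: 1460 kg/m³ × 9.81 m/s² × 340 m = 4.870×10^6 Pa = 4.870 MPa
halite: 2180 kg/m³ × 9.81 m/s² × 2400 m = 5.133×10^7 Pa = 51.33 MPa
anhydrite: 2930 kg/m³ × 9.81 m/s² × 1295 m = 3.722×10^7 Pa = 37.22 MPa
greenschist: 2760 kg/m³ × 9.81 m/s² × 8980 m = 2.431×10^8 Pa = 243.1 MPa
upper-mantle rock: 3280 kg/m³ × 9.81 m/s² × 260 m = 8.366×10^6 Pa = 8.366 MPa
Total = 4.870 + 51.33 + 37.22 + 243.1 + 8.366 = 344.92 MPa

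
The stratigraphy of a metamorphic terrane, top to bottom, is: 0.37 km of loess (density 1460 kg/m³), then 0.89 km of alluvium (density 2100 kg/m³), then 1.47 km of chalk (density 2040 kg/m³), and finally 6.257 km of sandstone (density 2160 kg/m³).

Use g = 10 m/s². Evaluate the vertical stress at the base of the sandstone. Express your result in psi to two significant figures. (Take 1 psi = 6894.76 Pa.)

27000 psi

loess: 1460 kg/m³ × 10 m/s² × 370 m = 5.402×10^6 Pa = 783.5 psi
alluvium: 2100 kg/m³ × 10 m/s² × 890 m = 1.869×10^7 Pa = 2711 psi
chalk: 2040 kg/m³ × 10 m/s² × 1470 m = 2.999×10^7 Pa = 4349 psi
sandstone: 2160 kg/m³ × 10 m/s² × 6257 m = 1.352×10^8 Pa = 19602 psi
Total = 783.5 + 2711 + 4349 + 19602 = 27446 psi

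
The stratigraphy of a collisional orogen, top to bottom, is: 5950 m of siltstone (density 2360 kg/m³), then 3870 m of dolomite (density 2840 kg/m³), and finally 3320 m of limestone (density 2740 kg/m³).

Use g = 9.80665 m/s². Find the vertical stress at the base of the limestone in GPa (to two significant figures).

siltstone: 2360 kg/m³ × 9.80665 m/s² × 5950 m = 1.377×10^8 Pa = 0.1377 GPa
dolomite: 2840 kg/m³ × 9.80665 m/s² × 3870 m = 1.078×10^8 Pa = 0.1078 GPa
limestone: 2740 kg/m³ × 9.80665 m/s² × 3320 m = 8.921×10^7 Pa = 0.08921 GPa
Total = 0.1377 + 0.1078 + 0.08921 = 0.33470 GPa

0.33 GPa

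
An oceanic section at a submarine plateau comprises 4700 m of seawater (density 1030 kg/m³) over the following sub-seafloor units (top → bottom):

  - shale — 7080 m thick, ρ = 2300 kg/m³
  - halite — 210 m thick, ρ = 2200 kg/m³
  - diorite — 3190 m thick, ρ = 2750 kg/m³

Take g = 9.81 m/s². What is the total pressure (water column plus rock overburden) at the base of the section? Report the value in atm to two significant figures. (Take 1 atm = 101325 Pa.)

seawater: 1030 kg/m³ × 9.81 m/s² × 4700 m = 4.749×10^7 Pa = 468.7 atm
shale: 2300 kg/m³ × 9.81 m/s² × 7080 m = 1.597×10^8 Pa = 1577 atm
halite: 2200 kg/m³ × 9.81 m/s² × 210 m = 4.532×10^6 Pa = 44.73 atm
diorite: 2750 kg/m³ × 9.81 m/s² × 3190 m = 8.606×10^7 Pa = 849.3 atm
Total = 468.7 + 1577 + 44.73 + 849.3 = 2939.3 atm

2900 atm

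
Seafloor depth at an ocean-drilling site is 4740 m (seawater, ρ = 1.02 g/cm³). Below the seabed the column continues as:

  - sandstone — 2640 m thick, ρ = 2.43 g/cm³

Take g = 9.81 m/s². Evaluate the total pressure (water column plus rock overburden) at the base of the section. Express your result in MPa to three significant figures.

seawater: 1020 kg/m³ × 9.81 m/s² × 4740 m = 4.743×10^7 Pa = 47.43 MPa
sandstone: 2430 kg/m³ × 9.81 m/s² × 2640 m = 6.293×10^7 Pa = 62.93 MPa
Total = 47.43 + 62.93 = 110.36 MPa

110 MPa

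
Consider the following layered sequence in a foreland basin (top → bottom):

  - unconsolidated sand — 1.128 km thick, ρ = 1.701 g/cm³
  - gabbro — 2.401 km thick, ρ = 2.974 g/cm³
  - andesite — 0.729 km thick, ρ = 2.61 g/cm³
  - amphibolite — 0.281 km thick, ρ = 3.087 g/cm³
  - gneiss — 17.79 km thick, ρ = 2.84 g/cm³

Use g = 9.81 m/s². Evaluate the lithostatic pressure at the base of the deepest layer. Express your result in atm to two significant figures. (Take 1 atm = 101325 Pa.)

unconsolidated sand: 1701 kg/m³ × 9.81 m/s² × 1128 m = 1.882×10^7 Pa = 185.8 atm
gabbro: 2974 kg/m³ × 9.81 m/s² × 2401 m = 7.005×10^7 Pa = 691.3 atm
andesite: 2610 kg/m³ × 9.81 m/s² × 729 m = 1.867×10^7 Pa = 184.2 atm
amphibolite: 3087 kg/m³ × 9.81 m/s² × 281 m = 8.510×10^6 Pa = 83.98 atm
gneiss: 2840 kg/m³ × 9.81 m/s² × 17790 m = 4.956×10^8 Pa = 4892 atm
Total = 185.8 + 691.3 + 184.2 + 83.98 + 4892 = 6036.8 atm

6000 atm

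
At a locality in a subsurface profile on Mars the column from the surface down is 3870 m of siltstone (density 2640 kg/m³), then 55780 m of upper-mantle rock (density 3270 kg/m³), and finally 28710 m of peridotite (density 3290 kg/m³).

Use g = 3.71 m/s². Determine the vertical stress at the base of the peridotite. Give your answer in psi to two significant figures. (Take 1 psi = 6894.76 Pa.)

siltstone: 2640 kg/m³ × 3.71 m/s² × 3870 m = 3.790×10^7 Pa = 5498 psi
upper-mantle rock: 3270 kg/m³ × 3.71 m/s² × 55780 m = 6.767×10^8 Pa = 98148 psi
peridotite: 3290 kg/m³ × 3.71 m/s² × 28710 m = 3.504×10^8 Pa = 50826 psi
Total = 5498 + 98148 + 50826 = 1.5447×10^5 psi

150000 psi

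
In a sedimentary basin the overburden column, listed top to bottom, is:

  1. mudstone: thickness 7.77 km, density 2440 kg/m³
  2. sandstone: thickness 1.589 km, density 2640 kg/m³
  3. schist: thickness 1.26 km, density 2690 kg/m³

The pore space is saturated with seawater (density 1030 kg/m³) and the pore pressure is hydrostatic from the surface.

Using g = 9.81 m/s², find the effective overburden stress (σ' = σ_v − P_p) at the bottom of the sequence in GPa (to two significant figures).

0.15 GPa

Overburden (lithostatic) stress σ_v:
mudstone: 2440 kg/m³ × 9.81 m/s² × 7770 m = 1.860×10^8 Pa = 186.0 MPa
sandstone: 2640 kg/m³ × 9.81 m/s² × 1589 m = 4.115×10^7 Pa = 41.15 MPa
schist: 2690 kg/m³ × 9.81 m/s² × 1260 m = 3.325×10^7 Pa = 33.25 MPa
Total = 186.0 + 41.15 + 33.25 = 260.39 MPa
Pore pressure P_p = 1030 kg/m³ × 9.81 m/s² × 10619 m = 1.073×10^8 Pa = 107.3 MPa
Effective stress σ' = σ_v − P_p = 260.4 − 107.3 = 153.09 MPa = 0.15309 GPa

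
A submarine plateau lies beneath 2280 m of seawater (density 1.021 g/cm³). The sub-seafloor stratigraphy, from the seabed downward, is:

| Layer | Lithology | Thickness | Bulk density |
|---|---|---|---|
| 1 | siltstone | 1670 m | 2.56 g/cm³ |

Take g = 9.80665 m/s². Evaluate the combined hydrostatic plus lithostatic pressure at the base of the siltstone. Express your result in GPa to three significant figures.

seawater: 1021 kg/m³ × 9.80665 m/s² × 2280 m = 2.283×10^7 Pa = 0.02283 GPa
siltstone: 2560 kg/m³ × 9.80665 m/s² × 1670 m = 4.193×10^7 Pa = 0.04193 GPa
Total = 0.02283 + 0.04193 = 0.064754 GPa

0.0648 GPa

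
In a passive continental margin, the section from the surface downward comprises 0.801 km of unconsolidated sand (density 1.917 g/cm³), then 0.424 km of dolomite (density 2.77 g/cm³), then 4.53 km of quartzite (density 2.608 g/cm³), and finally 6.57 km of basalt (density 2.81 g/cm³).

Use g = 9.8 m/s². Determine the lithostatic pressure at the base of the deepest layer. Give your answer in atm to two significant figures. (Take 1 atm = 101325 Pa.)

unconsolidated sand: 1917 kg/m³ × 9.8 m/s² × 801 m = 1.505×10^7 Pa = 148.5 atm
dolomite: 2770 kg/m³ × 9.8 m/s² × 424 m = 1.151×10^7 Pa = 113.6 atm
quartzite: 2608 kg/m³ × 9.8 m/s² × 4530 m = 1.158×10^8 Pa = 1143 atm
basalt: 2810 kg/m³ × 9.8 m/s² × 6570 m = 1.809×10^8 Pa = 1786 atm
Total = 148.5 + 113.6 + 1143 + 1786 = 3190.3 atm

3200 atm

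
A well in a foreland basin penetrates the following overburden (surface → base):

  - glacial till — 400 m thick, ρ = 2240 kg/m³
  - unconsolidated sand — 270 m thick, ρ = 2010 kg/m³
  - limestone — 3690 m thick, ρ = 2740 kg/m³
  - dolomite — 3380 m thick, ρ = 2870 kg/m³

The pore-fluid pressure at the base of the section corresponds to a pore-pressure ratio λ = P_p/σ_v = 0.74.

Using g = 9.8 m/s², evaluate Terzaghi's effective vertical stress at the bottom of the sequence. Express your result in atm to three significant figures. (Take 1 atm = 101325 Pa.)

Overburden (lithostatic) stress σ_v:
glacial till: 2240 kg/m³ × 9.8 m/s² × 400 m = 8.781×10^6 Pa = 8.781 MPa
unconsolidated sand: 2010 kg/m³ × 9.8 m/s² × 270 m = 5.318×10^6 Pa = 5.318 MPa
limestone: 2740 kg/m³ × 9.8 m/s² × 3690 m = 9.908×10^7 Pa = 99.08 MPa
dolomite: 2870 kg/m³ × 9.8 m/s² × 3380 m = 9.507×10^7 Pa = 95.07 MPa
Total = 8.781 + 5.318 + 99.08 + 95.07 = 208.25 MPa
Pore pressure P_p = λ·σ_v = 0.74 × 208.2 MPa = 154.1 MPa
Effective stress σ' = σ_v − P_p = 208.2 − 154.1 = 54.145 MPa = 534.37 atm

534 atm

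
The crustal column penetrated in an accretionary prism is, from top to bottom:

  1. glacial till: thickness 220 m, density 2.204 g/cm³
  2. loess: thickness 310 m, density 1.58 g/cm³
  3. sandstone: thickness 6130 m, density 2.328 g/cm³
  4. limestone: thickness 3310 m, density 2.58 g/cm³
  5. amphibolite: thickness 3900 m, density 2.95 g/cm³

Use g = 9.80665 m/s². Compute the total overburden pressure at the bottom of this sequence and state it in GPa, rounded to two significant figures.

glacial till: 2204 kg/m³ × 9.80665 m/s² × 220 m = 4.755×10^6 Pa = 4.755×10^-3 GPa
loess: 1580 kg/m³ × 9.80665 m/s² × 310 m = 4.803×10^6 Pa = 4.803×10^-3 GPa
sandstone: 2328 kg/m³ × 9.80665 m/s² × 6130 m = 1.399×10^8 Pa = 0.1399 GPa
limestone: 2580 kg/m³ × 9.80665 m/s² × 3310 m = 8.375×10^7 Pa = 0.08375 GPa
amphibolite: 2950 kg/m³ × 9.80665 m/s² × 3900 m = 1.128×10^8 Pa = 0.1128 GPa
Total = 4.755×10^-3 + 4.803×10^-3 + 0.1399 + 0.08375 + 0.1128 = 0.34608 GPa

0.35 GPa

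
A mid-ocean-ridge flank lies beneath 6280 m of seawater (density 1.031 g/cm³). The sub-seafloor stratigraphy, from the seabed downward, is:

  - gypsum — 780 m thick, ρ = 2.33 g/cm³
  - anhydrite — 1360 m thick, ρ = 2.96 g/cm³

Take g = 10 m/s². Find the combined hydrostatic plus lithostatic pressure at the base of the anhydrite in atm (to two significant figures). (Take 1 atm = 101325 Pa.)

1200 atm

seawater: 1031 kg/m³ × 10 m/s² × 6280 m = 6.475×10^7 Pa = 639.0 atm
gypsum: 2330 kg/m³ × 10 m/s² × 780 m = 1.817×10^7 Pa = 179.4 atm
anhydrite: 2960 kg/m³ × 10 m/s² × 1360 m = 4.026×10^7 Pa = 397.3 atm
Total = 639.0 + 179.4 + 397.3 = 1215.7 atm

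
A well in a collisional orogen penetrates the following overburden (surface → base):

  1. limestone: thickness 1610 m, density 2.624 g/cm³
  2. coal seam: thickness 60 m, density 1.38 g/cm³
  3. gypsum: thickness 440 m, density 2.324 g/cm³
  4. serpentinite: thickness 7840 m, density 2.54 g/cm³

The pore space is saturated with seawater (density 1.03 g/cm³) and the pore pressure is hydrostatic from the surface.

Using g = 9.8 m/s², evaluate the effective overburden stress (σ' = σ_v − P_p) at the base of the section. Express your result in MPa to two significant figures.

Overburden (lithostatic) stress σ_v:
limestone: 2624 kg/m³ × 9.8 m/s² × 1610 m = 4.140×10^7 Pa = 41.40 MPa
coal seam: 1380 kg/m³ × 9.8 m/s² × 60 m = 8.114×10^5 Pa = 0.8114 MPa
gypsum: 2324 kg/m³ × 9.8 m/s² × 440 m = 1.002×10^7 Pa = 10.02 MPa
serpentinite: 2540 kg/m³ × 9.8 m/s² × 7840 m = 1.952×10^8 Pa = 195.2 MPa
Total = 41.40 + 0.8114 + 10.02 + 195.2 = 247.39 MPa
Pore pressure P_p = 1030 kg/m³ × 9.8 m/s² × 9950 m = 1.004×10^8 Pa = 100.4 MPa
Effective stress σ' = σ_v − P_p = 247.4 − 100.4 = 146.95 MPa

150 MPa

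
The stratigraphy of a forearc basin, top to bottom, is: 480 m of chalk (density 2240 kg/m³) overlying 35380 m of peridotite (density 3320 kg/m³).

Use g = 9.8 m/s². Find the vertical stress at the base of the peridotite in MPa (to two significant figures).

chalk: 2240 kg/m³ × 9.8 m/s² × 480 m = 1.054×10^7 Pa = 10.54 MPa
peridotite: 3320 kg/m³ × 9.8 m/s² × 35380 m = 1.151×10^9 Pa = 1151 MPa
Total = 10.54 + 1151 = 1161.7 MPa

1200 MPa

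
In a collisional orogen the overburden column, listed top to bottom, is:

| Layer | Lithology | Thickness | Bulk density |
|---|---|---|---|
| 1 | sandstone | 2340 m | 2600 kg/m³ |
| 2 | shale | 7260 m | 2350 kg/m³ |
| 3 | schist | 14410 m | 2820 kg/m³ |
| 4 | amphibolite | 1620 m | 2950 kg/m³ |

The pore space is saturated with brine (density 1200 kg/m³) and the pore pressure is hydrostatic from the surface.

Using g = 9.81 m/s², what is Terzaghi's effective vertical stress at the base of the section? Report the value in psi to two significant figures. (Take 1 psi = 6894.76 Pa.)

Overburden (lithostatic) stress σ_v:
sandstone: 2600 kg/m³ × 9.81 m/s² × 2340 m = 5.968×10^7 Pa = 59.68 MPa
shale: 2350 kg/m³ × 9.81 m/s² × 7260 m = 1.674×10^8 Pa = 167.4 MPa
schist: 2820 kg/m³ × 9.81 m/s² × 14410 m = 3.986×10^8 Pa = 398.6 MPa
amphibolite: 2950 kg/m³ × 9.81 m/s² × 1620 m = 4.688×10^7 Pa = 46.88 MPa
Total = 59.68 + 167.4 + 398.6 + 46.88 = 672.58 MPa
Pore pressure P_p = 1200 kg/m³ × 9.81 m/s² × 25630 m = 3.017×10^8 Pa = 301.7 MPa
Effective stress σ' = σ_v − P_p = 672.6 − 301.7 = 370.86 MPa = 53789 psi

54000 psi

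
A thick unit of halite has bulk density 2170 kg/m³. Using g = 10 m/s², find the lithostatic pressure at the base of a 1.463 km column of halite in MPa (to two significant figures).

32 MPa

halite: 2170 kg/m³ × 10 m/s² × 1463 m = 3.175×10^7 Pa = 31.75 MPa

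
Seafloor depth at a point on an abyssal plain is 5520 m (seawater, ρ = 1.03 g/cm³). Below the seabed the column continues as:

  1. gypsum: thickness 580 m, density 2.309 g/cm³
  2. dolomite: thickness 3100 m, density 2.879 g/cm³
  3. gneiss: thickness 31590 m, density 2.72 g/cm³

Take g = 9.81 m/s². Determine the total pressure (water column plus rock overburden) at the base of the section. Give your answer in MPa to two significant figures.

seawater: 1030 kg/m³ × 9.81 m/s² × 5520 m = 5.578×10^7 Pa = 55.78 MPa
gypsum: 2309 kg/m³ × 9.81 m/s² × 580 m = 1.314×10^7 Pa = 13.14 MPa
dolomite: 2879 kg/m³ × 9.81 m/s² × 3100 m = 8.755×10^7 Pa = 87.55 MPa
gneiss: 2720 kg/m³ × 9.81 m/s² × 31590 m = 8.429×10^8 Pa = 842.9 MPa
Total = 55.78 + 13.14 + 87.55 + 842.9 = 999.39 MPa

1000 MPa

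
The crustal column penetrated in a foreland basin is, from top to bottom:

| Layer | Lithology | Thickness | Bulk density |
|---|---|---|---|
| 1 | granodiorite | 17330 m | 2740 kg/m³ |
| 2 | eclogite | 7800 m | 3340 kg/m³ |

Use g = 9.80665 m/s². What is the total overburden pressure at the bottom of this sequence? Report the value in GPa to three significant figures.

0.721 GPa

granodiorite: 2740 kg/m³ × 9.80665 m/s² × 17330 m = 4.657×10^8 Pa = 0.4657 GPa
eclogite: 3340 kg/m³ × 9.80665 m/s² × 7800 m = 2.555×10^8 Pa = 0.2555 GPa
Total = 0.4657 + 0.2555 = 0.72114 GPa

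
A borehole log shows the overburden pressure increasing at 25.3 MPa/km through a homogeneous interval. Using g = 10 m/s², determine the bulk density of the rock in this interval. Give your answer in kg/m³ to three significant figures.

2530 kg/m³

ρ = (dP/dz)/g = 25.3 MPa/km / 10 m/s² = 25300 Pa/m / 10 m/s² = 2530.0 kg/m³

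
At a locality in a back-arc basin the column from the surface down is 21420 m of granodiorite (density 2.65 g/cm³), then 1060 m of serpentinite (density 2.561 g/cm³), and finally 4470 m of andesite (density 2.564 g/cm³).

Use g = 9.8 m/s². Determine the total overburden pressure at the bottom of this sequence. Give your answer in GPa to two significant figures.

granodiorite: 2650 kg/m³ × 9.8 m/s² × 21420 m = 5.563×10^8 Pa = 0.5563 GPa
serpentinite: 2561 kg/m³ × 9.8 m/s² × 1060 m = 2.660×10^7 Pa = 0.02660 GPa
andesite: 2564 kg/m³ × 9.8 m/s² × 4470 m = 1.123×10^8 Pa = 0.1123 GPa
Total = 0.5563 + 0.02660 + 0.1123 = 0.69520 GPa

0.70 GPa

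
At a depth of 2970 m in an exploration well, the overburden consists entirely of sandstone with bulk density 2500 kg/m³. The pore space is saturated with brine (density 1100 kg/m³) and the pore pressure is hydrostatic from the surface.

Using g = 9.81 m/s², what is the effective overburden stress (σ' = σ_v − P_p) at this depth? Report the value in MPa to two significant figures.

41 MPa

Overburden (lithostatic) stress σ_v:
sandstone: 2500 kg/m³ × 9.81 m/s² × 2970 m = 7.284×10^7 Pa = 72.84 MPa
Pore pressure P_p = 1100 kg/m³ × 9.81 m/s² × 2970 m = 3.205×10^7 Pa = 32.05 MPa
Effective stress σ' = σ_v − P_p = 72.84 − 32.05 = 40.790 MPa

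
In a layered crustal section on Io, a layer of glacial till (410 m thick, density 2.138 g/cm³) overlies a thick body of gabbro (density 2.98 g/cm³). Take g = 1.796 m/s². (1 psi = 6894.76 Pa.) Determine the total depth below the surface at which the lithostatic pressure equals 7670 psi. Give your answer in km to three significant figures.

Pressure at base of upper layers: 2138×1.796×410 = 1.574×10^6 Pa = 228.3 psi
Remaining pressure to be supplied by gabbro: 5.288×10^7 − 1.574×10^6 = 5.131×10^7 Pa
Additional depth in gabbro = 5.131×10^7 Pa / (2980 kg/m³ × 1.796 m/s²) = 9586.6 m
Total depth = 410 m + 9586.6 m = 9996.6 m
= 9.9966 km

10.0 km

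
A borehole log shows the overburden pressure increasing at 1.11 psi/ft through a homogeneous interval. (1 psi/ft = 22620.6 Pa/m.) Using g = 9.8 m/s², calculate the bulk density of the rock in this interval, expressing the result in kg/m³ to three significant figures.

2560 kg/m³

ρ = (dP/dz)/g = 1.11 psi/ft / 9.8 m/s² = 25109 Pa/m / 9.8 m/s² = 2562.1 kg/m³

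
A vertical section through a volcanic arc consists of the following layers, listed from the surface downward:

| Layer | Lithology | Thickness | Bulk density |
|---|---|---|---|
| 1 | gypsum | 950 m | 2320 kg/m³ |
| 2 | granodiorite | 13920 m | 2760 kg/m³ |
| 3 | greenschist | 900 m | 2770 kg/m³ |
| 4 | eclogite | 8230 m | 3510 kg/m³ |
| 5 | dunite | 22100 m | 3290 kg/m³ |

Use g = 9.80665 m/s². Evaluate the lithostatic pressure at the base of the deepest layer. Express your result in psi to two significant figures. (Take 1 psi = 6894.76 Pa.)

210000 psi

gypsum: 2320 kg/m³ × 9.80665 m/s² × 950 m = 2.161×10^7 Pa = 3135 psi
granodiorite: 2760 kg/m³ × 9.80665 m/s² × 13920 m = 3.768×10^8 Pa = 54645 psi
greenschist: 2770 kg/m³ × 9.80665 m/s² × 900 m = 2.445×10^7 Pa = 3546 psi
eclogite: 3510 kg/m³ × 9.80665 m/s² × 8230 m = 2.833×10^8 Pa = 41087 psi
dunite: 3290 kg/m³ × 9.80665 m/s² × 22100 m = 7.130×10^8 Pa = 1.034×10^5 psi
Total = 3135 + 54645 + 3546 + 41087 + 1.034×10^5 = 2.0583×10^5 psi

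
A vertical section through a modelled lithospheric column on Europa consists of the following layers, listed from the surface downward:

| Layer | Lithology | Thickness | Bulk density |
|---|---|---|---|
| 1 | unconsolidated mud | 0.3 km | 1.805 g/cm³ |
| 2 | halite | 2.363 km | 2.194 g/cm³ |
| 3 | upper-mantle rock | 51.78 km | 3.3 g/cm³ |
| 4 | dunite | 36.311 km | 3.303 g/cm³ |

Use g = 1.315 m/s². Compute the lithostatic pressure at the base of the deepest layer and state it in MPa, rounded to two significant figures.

390 MPa

unconsolidated mud: 1805 kg/m³ × 1.315 m/s² × 300 m = 7.121×10^5 Pa = 0.7121 MPa
halite: 2194 kg/m³ × 1.315 m/s² × 2363 m = 6.818×10^6 Pa = 6.818 MPa
upper-mantle rock: 3300 kg/m³ × 1.315 m/s² × 51780 m = 2.247×10^8 Pa = 224.7 MPa
dunite: 3303 kg/m³ × 1.315 m/s² × 36311 m = 1.577×10^8 Pa = 157.7 MPa
Total = 0.7121 + 6.818 + 224.7 + 157.7 = 389.94 MPa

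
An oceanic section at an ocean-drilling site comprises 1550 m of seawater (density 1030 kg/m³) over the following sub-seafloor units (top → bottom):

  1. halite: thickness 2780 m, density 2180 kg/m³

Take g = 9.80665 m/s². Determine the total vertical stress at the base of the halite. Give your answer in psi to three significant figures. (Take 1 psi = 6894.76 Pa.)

seawater: 1030 kg/m³ × 9.80665 m/s² × 1550 m = 1.566×10^7 Pa = 2271 psi
halite: 2180 kg/m³ × 9.80665 m/s² × 2780 m = 5.943×10^7 Pa = 8620 psi
Total = 2271 + 8620 = 10891 psi

10900 psi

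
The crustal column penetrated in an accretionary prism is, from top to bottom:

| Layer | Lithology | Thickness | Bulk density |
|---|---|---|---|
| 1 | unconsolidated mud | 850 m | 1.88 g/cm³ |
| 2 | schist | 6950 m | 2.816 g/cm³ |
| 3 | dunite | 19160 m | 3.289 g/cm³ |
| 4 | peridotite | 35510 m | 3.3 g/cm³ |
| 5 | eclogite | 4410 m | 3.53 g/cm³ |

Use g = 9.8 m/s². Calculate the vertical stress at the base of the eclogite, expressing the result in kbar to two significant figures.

21 kbar

unconsolidated mud: 1880 kg/m³ × 9.8 m/s² × 850 m = 1.566×10^7 Pa = 0.1566 kbar
schist: 2816 kg/m³ × 9.8 m/s² × 6950 m = 1.918×10^8 Pa = 1.918 kbar
dunite: 3289 kg/m³ × 9.8 m/s² × 19160 m = 6.176×10^8 Pa = 6.176 kbar
peridotite: 3300 kg/m³ × 9.8 m/s² × 35510 m = 1.148×10^9 Pa = 11.48 kbar
eclogite: 3530 kg/m³ × 9.8 m/s² × 4410 m = 1.526×10^8 Pa = 1.526 kbar
Total = 0.1566 + 1.918 + 6.176 + 11.48 + 1.526 = 21.260 kbar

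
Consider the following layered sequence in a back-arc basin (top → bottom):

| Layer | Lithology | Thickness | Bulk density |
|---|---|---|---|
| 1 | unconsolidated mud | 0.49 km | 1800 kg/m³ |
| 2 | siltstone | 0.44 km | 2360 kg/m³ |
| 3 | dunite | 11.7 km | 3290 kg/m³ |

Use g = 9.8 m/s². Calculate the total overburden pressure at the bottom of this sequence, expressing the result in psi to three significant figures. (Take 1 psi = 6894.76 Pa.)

57400 psi

unconsolidated mud: 1800 kg/m³ × 9.8 m/s² × 490 m = 8.644×10^6 Pa = 1254 psi
siltstone: 2360 kg/m³ × 9.8 m/s² × 440 m = 1.018×10^7 Pa = 1476 psi
dunite: 3290 kg/m³ × 9.8 m/s² × 11700 m = 3.772×10^8 Pa = 54713 psi
Total = 1254 + 1476 + 54713 = 57442 psi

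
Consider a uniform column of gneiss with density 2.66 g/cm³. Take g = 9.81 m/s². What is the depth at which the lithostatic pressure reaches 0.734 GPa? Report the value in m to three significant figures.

28100 m

h = P/(ρg) = 0.734 GPa / (2660 kg/m³ × 9.81 m/s²) = 7.340×10^8 Pa / 26095 Pa/m = 28128 m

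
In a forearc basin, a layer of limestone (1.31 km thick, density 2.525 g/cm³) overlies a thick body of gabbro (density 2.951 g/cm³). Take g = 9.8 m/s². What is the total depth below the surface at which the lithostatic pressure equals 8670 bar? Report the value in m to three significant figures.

30200 m

Pressure at base of upper layers: 2525×9.8×1310 = 3.242×10^7 Pa = 324.2 bar
Remaining pressure to be supplied by gabbro: 8.670×10^8 − 3.242×10^7 = 8.346×10^8 Pa
Additional depth in gabbro = 8.346×10^8 Pa / (2951 kg/m³ × 9.8 m/s²) = 28859 m
Total depth = 1310 m + 28859 m = 30169 m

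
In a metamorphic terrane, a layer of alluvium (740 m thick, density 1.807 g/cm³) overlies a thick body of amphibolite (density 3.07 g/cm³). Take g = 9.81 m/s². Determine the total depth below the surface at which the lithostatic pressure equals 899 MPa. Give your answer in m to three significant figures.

30200 m

Pressure at base of upper layers: 1807×9.81×740 = 1.312×10^7 Pa = 13.12 MPa
Remaining pressure to be supplied by amphibolite: 8.990×10^8 − 1.312×10^7 = 8.859×10^8 Pa
Additional depth in amphibolite = 8.859×10^8 Pa / (3070 kg/m³ × 9.81 m/s²) = 29415 m
Total depth = 740 m + 29415 m = 30155 m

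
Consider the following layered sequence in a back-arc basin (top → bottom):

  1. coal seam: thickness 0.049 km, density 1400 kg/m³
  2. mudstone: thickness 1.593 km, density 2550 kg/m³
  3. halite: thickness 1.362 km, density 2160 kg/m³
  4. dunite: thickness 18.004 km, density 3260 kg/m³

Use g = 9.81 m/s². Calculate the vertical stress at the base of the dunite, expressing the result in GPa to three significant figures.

0.645 GPa

coal seam: 1400 kg/m³ × 9.81 m/s² × 49 m = 6.730×10^5 Pa = 6.730×10^-4 GPa
mudstone: 2550 kg/m³ × 9.81 m/s² × 1593 m = 3.985×10^7 Pa = 0.03985 GPa
halite: 2160 kg/m³ × 9.81 m/s² × 1362 m = 2.886×10^7 Pa = 0.02886 GPa
dunite: 3260 kg/m³ × 9.81 m/s² × 18004 m = 5.758×10^8 Pa = 0.5758 GPa
Total = 6.730×10^-4 + 0.03985 + 0.02886 + 0.5758 = 0.64516 GPa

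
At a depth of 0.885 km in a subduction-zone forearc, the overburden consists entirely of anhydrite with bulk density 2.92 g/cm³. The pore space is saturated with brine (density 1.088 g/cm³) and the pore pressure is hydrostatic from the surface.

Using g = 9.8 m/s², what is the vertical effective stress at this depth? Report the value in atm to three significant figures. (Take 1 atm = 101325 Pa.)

Overburden (lithostatic) stress σ_v:
anhydrite: 2920 kg/m³ × 9.8 m/s² × 885 m = 2.533×10^7 Pa = 25.33 MPa
Pore pressure P_p = 1088 kg/m³ × 9.8 m/s² × 885 m = 9.436×10^6 Pa = 9.436 MPa
Effective stress σ' = σ_v − P_p = 25.33 − 9.436 = 15.889 MPa = 156.81 atm

157 atm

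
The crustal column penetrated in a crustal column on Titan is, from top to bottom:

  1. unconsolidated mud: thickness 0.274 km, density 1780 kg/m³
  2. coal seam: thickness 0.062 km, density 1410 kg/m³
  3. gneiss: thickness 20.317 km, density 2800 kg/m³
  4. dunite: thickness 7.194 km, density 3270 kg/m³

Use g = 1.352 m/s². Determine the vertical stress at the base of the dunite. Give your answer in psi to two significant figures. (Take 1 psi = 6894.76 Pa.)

16000 psi

unconsolidated mud: 1780 kg/m³ × 1.352 m/s² × 274 m = 6.594×10^5 Pa = 95.64 psi
coal seam: 1410 kg/m³ × 1.352 m/s² × 62 m = 1.182×10^5 Pa = 17.14 psi
gneiss: 2800 kg/m³ × 1.352 m/s² × 20317 m = 7.691×10^7 Pa = 11155 psi
dunite: 3270 kg/m³ × 1.352 m/s² × 7194 m = 3.180×10^7 Pa = 4613 psi
Total = 95.64 + 17.14 + 11155 + 4613 = 15881 psi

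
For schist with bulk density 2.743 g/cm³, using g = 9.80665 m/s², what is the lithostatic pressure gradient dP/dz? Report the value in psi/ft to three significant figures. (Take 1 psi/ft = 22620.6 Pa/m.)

dP/dz = ρg = 2743 kg/m³ × 9.80665 m/s² = 26900 Pa/m
= 26900 Pa/m × (1 psi/ft / 22621 Pa/m) = 1.1892 psi/ft

1.19 psi/ft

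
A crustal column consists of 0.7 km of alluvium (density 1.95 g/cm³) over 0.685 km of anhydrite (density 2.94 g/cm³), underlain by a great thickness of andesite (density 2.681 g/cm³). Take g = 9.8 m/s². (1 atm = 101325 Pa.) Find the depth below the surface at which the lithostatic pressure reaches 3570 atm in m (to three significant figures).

Pressure at base of upper layers: 1950×9.8×700 + 2940×9.8×685 = 3.311×10^7 Pa = 326.8 atm
Remaining pressure to be supplied by andesite: 3.617×10^8 − 3.311×10^7 = 3.286×10^8 Pa
Additional depth in andesite = 3.286×10^8 Pa / (2681 kg/m³ × 9.8 m/s²) = 12507 m
Total depth = 1385 m + 12507 m = 13892 m

13900 m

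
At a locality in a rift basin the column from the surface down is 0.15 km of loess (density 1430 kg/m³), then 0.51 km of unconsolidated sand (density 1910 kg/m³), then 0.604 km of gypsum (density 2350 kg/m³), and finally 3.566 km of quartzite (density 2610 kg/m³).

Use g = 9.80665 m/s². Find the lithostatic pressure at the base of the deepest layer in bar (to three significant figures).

loess: 1430 kg/m³ × 9.80665 m/s² × 150 m = 2.104×10^6 Pa = 21.04 bar
unconsolidated sand: 1910 kg/m³ × 9.80665 m/s² × 510 m = 9.553×10^6 Pa = 95.53 bar
gypsum: 2350 kg/m³ × 9.80665 m/s² × 604 m = 1.392×10^7 Pa = 139.2 bar
quartzite: 2610 kg/m³ × 9.80665 m/s² × 3566 m = 9.127×10^7 Pa = 912.7 bar
Total = 21.04 + 95.53 + 139.2 + 912.7 = 1168.5 bar

1170 bar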